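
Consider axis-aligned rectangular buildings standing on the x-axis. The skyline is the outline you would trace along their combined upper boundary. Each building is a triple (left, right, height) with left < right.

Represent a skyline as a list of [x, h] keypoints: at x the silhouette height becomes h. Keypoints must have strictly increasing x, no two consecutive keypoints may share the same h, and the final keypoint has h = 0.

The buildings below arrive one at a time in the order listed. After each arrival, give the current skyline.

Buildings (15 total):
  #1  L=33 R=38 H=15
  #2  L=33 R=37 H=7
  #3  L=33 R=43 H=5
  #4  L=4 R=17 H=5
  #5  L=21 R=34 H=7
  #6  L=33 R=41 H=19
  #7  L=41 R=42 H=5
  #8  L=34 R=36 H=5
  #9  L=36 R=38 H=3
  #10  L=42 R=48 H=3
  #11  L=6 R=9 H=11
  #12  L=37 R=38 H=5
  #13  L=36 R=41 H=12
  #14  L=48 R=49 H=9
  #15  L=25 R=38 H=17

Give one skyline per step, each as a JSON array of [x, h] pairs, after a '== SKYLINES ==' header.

== SKYLINES ==
[[33,15],[38,0]]
[[33,15],[38,0]]
[[33,15],[38,5],[43,0]]
[[4,5],[17,0],[33,15],[38,5],[43,0]]
[[4,5],[17,0],[21,7],[33,15],[38,5],[43,0]]
[[4,5],[17,0],[21,7],[33,19],[41,5],[43,0]]
[[4,5],[17,0],[21,7],[33,19],[41,5],[43,0]]
[[4,5],[17,0],[21,7],[33,19],[41,5],[43,0]]
[[4,5],[17,0],[21,7],[33,19],[41,5],[43,0]]
[[4,5],[17,0],[21,7],[33,19],[41,5],[43,3],[48,0]]
[[4,5],[6,11],[9,5],[17,0],[21,7],[33,19],[41,5],[43,3],[48,0]]
[[4,5],[6,11],[9,5],[17,0],[21,7],[33,19],[41,5],[43,3],[48,0]]
[[4,5],[6,11],[9,5],[17,0],[21,7],[33,19],[41,5],[43,3],[48,0]]
[[4,5],[6,11],[9,5],[17,0],[21,7],[33,19],[41,5],[43,3],[48,9],[49,0]]
[[4,5],[6,11],[9,5],[17,0],[21,7],[25,17],[33,19],[41,5],[43,3],[48,9],[49,0]]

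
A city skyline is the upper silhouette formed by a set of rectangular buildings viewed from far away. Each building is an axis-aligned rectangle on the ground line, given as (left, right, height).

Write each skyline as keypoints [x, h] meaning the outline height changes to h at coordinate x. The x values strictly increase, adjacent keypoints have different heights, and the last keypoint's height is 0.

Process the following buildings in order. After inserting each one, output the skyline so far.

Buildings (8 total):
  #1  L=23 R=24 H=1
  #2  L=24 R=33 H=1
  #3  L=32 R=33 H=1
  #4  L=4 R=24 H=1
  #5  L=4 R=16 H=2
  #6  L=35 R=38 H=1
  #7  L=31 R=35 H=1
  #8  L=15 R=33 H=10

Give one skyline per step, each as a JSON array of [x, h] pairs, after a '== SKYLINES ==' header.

== SKYLINES ==
[[23,1],[24,0]]
[[23,1],[33,0]]
[[23,1],[33,0]]
[[4,1],[33,0]]
[[4,2],[16,1],[33,0]]
[[4,2],[16,1],[33,0],[35,1],[38,0]]
[[4,2],[16,1],[38,0]]
[[4,2],[15,10],[33,1],[38,0]]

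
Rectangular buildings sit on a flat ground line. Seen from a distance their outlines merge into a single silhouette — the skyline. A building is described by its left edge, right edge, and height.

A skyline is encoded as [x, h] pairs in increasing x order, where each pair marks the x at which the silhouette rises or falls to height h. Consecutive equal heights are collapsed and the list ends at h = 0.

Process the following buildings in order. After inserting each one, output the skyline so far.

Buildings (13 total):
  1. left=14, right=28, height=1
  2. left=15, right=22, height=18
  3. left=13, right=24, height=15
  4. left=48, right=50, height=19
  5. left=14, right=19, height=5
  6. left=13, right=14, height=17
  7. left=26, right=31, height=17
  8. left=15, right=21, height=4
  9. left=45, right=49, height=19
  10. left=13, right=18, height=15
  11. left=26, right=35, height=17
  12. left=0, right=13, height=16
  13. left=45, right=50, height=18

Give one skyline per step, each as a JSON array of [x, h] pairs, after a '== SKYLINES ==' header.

== SKYLINES ==
[[14,1],[28,0]]
[[14,1],[15,18],[22,1],[28,0]]
[[13,15],[15,18],[22,15],[24,1],[28,0]]
[[13,15],[15,18],[22,15],[24,1],[28,0],[48,19],[50,0]]
[[13,15],[15,18],[22,15],[24,1],[28,0],[48,19],[50,0]]
[[13,17],[14,15],[15,18],[22,15],[24,1],[28,0],[48,19],[50,0]]
[[13,17],[14,15],[15,18],[22,15],[24,1],[26,17],[31,0],[48,19],[50,0]]
[[13,17],[14,15],[15,18],[22,15],[24,1],[26,17],[31,0],[48,19],[50,0]]
[[13,17],[14,15],[15,18],[22,15],[24,1],[26,17],[31,0],[45,19],[50,0]]
[[13,17],[14,15],[15,18],[22,15],[24,1],[26,17],[31,0],[45,19],[50,0]]
[[13,17],[14,15],[15,18],[22,15],[24,1],[26,17],[35,0],[45,19],[50,0]]
[[0,16],[13,17],[14,15],[15,18],[22,15],[24,1],[26,17],[35,0],[45,19],[50,0]]
[[0,16],[13,17],[14,15],[15,18],[22,15],[24,1],[26,17],[35,0],[45,19],[50,0]]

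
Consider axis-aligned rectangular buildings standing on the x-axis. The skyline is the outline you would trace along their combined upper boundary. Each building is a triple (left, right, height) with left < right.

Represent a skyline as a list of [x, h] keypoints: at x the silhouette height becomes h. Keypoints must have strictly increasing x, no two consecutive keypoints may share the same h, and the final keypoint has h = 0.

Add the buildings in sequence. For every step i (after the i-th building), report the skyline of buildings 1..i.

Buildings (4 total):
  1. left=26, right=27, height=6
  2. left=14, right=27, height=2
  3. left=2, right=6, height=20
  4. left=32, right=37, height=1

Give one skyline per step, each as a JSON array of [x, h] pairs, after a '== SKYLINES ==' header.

== SKYLINES ==
[[26,6],[27,0]]
[[14,2],[26,6],[27,0]]
[[2,20],[6,0],[14,2],[26,6],[27,0]]
[[2,20],[6,0],[14,2],[26,6],[27,0],[32,1],[37,0]]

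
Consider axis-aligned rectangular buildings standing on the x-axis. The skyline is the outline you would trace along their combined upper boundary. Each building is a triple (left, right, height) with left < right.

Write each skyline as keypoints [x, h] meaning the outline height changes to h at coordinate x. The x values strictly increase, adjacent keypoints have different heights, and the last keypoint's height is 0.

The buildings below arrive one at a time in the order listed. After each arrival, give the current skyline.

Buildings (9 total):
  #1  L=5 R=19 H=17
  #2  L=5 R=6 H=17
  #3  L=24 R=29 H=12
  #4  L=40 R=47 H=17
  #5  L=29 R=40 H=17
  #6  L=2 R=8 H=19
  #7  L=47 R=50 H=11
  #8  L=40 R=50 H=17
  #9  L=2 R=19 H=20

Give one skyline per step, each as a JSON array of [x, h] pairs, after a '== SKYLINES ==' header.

== SKYLINES ==
[[5,17],[19,0]]
[[5,17],[19,0]]
[[5,17],[19,0],[24,12],[29,0]]
[[5,17],[19,0],[24,12],[29,0],[40,17],[47,0]]
[[5,17],[19,0],[24,12],[29,17],[47,0]]
[[2,19],[8,17],[19,0],[24,12],[29,17],[47,0]]
[[2,19],[8,17],[19,0],[24,12],[29,17],[47,11],[50,0]]
[[2,19],[8,17],[19,0],[24,12],[29,17],[50,0]]
[[2,20],[19,0],[24,12],[29,17],[50,0]]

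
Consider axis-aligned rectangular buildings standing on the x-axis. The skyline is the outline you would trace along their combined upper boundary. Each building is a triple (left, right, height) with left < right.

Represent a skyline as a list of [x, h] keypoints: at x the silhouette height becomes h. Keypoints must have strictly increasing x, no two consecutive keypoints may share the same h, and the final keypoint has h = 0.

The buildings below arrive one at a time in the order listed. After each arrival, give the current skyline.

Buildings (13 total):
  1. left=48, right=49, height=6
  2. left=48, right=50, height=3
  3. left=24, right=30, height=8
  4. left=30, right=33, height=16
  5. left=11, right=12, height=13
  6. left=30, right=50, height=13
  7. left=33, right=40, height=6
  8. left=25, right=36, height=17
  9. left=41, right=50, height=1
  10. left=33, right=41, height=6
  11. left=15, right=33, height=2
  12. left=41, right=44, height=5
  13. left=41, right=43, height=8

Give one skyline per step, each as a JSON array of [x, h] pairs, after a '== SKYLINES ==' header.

== SKYLINES ==
[[48,6],[49,0]]
[[48,6],[49,3],[50,0]]
[[24,8],[30,0],[48,6],[49,3],[50,0]]
[[24,8],[30,16],[33,0],[48,6],[49,3],[50,0]]
[[11,13],[12,0],[24,8],[30,16],[33,0],[48,6],[49,3],[50,0]]
[[11,13],[12,0],[24,8],[30,16],[33,13],[50,0]]
[[11,13],[12,0],[24,8],[30,16],[33,13],[50,0]]
[[11,13],[12,0],[24,8],[25,17],[36,13],[50,0]]
[[11,13],[12,0],[24,8],[25,17],[36,13],[50,0]]
[[11,13],[12,0],[24,8],[25,17],[36,13],[50,0]]
[[11,13],[12,0],[15,2],[24,8],[25,17],[36,13],[50,0]]
[[11,13],[12,0],[15,2],[24,8],[25,17],[36,13],[50,0]]
[[11,13],[12,0],[15,2],[24,8],[25,17],[36,13],[50,0]]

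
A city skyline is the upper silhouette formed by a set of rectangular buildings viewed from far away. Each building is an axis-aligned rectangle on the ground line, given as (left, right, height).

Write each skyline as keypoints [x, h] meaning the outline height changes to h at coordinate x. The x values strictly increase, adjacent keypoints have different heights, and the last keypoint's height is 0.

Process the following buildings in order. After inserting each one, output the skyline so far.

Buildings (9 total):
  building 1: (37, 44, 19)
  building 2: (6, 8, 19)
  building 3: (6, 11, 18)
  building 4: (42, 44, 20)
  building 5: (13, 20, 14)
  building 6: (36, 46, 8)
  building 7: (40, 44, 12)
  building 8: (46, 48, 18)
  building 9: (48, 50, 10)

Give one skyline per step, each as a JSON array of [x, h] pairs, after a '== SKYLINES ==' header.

== SKYLINES ==
[[37,19],[44,0]]
[[6,19],[8,0],[37,19],[44,0]]
[[6,19],[8,18],[11,0],[37,19],[44,0]]
[[6,19],[8,18],[11,0],[37,19],[42,20],[44,0]]
[[6,19],[8,18],[11,0],[13,14],[20,0],[37,19],[42,20],[44,0]]
[[6,19],[8,18],[11,0],[13,14],[20,0],[36,8],[37,19],[42,20],[44,8],[46,0]]
[[6,19],[8,18],[11,0],[13,14],[20,0],[36,8],[37,19],[42,20],[44,8],[46,0]]
[[6,19],[8,18],[11,0],[13,14],[20,0],[36,8],[37,19],[42,20],[44,8],[46,18],[48,0]]
[[6,19],[8,18],[11,0],[13,14],[20,0],[36,8],[37,19],[42,20],[44,8],[46,18],[48,10],[50,0]]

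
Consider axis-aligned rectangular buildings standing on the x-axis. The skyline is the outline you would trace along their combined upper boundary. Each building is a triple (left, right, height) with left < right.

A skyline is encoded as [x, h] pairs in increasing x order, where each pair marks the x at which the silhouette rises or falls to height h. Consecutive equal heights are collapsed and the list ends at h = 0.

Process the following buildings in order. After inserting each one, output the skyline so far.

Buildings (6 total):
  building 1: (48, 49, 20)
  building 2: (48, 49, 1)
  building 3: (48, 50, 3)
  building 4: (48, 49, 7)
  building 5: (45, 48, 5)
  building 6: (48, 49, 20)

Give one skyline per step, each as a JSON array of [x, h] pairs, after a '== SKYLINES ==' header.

== SKYLINES ==
[[48,20],[49,0]]
[[48,20],[49,0]]
[[48,20],[49,3],[50,0]]
[[48,20],[49,3],[50,0]]
[[45,5],[48,20],[49,3],[50,0]]
[[45,5],[48,20],[49,3],[50,0]]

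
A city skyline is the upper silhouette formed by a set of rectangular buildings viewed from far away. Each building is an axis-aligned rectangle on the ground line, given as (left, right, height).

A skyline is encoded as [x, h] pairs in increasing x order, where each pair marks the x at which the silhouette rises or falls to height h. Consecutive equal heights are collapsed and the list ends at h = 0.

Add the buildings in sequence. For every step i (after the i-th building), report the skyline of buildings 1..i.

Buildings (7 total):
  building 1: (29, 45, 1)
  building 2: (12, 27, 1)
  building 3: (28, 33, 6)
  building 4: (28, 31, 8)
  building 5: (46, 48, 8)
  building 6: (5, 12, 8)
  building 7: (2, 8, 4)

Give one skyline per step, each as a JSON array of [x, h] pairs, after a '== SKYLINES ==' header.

== SKYLINES ==
[[29,1],[45,0]]
[[12,1],[27,0],[29,1],[45,0]]
[[12,1],[27,0],[28,6],[33,1],[45,0]]
[[12,1],[27,0],[28,8],[31,6],[33,1],[45,0]]
[[12,1],[27,0],[28,8],[31,6],[33,1],[45,0],[46,8],[48,0]]
[[5,8],[12,1],[27,0],[28,8],[31,6],[33,1],[45,0],[46,8],[48,0]]
[[2,4],[5,8],[12,1],[27,0],[28,8],[31,6],[33,1],[45,0],[46,8],[48,0]]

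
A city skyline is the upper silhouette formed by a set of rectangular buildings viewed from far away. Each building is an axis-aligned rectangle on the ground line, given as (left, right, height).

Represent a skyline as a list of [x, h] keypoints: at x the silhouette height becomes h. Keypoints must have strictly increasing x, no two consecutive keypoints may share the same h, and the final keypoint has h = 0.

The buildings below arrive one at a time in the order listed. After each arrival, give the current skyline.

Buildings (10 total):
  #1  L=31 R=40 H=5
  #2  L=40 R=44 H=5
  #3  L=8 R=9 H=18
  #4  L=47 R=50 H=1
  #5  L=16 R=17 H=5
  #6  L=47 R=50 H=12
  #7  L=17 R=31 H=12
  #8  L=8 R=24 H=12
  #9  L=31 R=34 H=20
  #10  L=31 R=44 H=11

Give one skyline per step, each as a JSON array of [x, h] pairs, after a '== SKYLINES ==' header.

== SKYLINES ==
[[31,5],[40,0]]
[[31,5],[44,0]]
[[8,18],[9,0],[31,5],[44,0]]
[[8,18],[9,0],[31,5],[44,0],[47,1],[50,0]]
[[8,18],[9,0],[16,5],[17,0],[31,5],[44,0],[47,1],[50,0]]
[[8,18],[9,0],[16,5],[17,0],[31,5],[44,0],[47,12],[50,0]]
[[8,18],[9,0],[16,5],[17,12],[31,5],[44,0],[47,12],[50,0]]
[[8,18],[9,12],[31,5],[44,0],[47,12],[50,0]]
[[8,18],[9,12],[31,20],[34,5],[44,0],[47,12],[50,0]]
[[8,18],[9,12],[31,20],[34,11],[44,0],[47,12],[50,0]]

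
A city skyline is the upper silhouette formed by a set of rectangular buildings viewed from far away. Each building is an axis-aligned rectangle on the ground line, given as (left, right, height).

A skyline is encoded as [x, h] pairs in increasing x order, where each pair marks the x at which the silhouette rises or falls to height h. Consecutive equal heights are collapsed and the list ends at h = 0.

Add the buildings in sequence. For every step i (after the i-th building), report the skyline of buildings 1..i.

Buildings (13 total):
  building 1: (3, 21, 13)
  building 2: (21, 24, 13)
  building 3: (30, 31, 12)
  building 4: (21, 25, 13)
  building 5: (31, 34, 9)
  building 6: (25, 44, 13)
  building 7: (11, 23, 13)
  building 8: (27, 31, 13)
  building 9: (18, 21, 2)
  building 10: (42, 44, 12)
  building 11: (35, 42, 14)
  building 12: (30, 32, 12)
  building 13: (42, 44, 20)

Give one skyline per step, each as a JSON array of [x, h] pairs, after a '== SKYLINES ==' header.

== SKYLINES ==
[[3,13],[21,0]]
[[3,13],[24,0]]
[[3,13],[24,0],[30,12],[31,0]]
[[3,13],[25,0],[30,12],[31,0]]
[[3,13],[25,0],[30,12],[31,9],[34,0]]
[[3,13],[44,0]]
[[3,13],[44,0]]
[[3,13],[44,0]]
[[3,13],[44,0]]
[[3,13],[44,0]]
[[3,13],[35,14],[42,13],[44,0]]
[[3,13],[35,14],[42,13],[44,0]]
[[3,13],[35,14],[42,20],[44,0]]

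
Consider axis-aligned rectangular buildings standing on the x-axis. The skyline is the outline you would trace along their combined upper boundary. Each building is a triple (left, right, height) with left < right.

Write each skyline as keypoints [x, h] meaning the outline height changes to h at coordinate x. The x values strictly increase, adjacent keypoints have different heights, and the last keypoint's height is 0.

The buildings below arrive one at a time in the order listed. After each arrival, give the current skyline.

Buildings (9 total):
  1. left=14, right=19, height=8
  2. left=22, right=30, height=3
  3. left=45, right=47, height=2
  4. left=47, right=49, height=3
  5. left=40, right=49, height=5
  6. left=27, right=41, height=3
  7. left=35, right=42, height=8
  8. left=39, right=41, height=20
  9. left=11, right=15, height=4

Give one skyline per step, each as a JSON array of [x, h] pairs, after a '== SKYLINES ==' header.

== SKYLINES ==
[[14,8],[19,0]]
[[14,8],[19,0],[22,3],[30,0]]
[[14,8],[19,0],[22,3],[30,0],[45,2],[47,0]]
[[14,8],[19,0],[22,3],[30,0],[45,2],[47,3],[49,0]]
[[14,8],[19,0],[22,3],[30,0],[40,5],[49,0]]
[[14,8],[19,0],[22,3],[40,5],[49,0]]
[[14,8],[19,0],[22,3],[35,8],[42,5],[49,0]]
[[14,8],[19,0],[22,3],[35,8],[39,20],[41,8],[42,5],[49,0]]
[[11,4],[14,8],[19,0],[22,3],[35,8],[39,20],[41,8],[42,5],[49,0]]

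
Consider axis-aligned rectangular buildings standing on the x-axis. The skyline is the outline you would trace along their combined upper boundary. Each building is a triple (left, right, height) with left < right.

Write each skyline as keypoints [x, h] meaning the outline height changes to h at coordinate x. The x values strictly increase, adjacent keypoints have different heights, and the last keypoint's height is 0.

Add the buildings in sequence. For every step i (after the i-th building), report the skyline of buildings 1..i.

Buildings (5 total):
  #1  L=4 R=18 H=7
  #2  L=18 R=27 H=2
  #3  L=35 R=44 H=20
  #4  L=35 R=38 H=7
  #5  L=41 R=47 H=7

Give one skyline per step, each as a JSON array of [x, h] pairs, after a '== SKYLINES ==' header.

== SKYLINES ==
[[4,7],[18,0]]
[[4,7],[18,2],[27,0]]
[[4,7],[18,2],[27,0],[35,20],[44,0]]
[[4,7],[18,2],[27,0],[35,20],[44,0]]
[[4,7],[18,2],[27,0],[35,20],[44,7],[47,0]]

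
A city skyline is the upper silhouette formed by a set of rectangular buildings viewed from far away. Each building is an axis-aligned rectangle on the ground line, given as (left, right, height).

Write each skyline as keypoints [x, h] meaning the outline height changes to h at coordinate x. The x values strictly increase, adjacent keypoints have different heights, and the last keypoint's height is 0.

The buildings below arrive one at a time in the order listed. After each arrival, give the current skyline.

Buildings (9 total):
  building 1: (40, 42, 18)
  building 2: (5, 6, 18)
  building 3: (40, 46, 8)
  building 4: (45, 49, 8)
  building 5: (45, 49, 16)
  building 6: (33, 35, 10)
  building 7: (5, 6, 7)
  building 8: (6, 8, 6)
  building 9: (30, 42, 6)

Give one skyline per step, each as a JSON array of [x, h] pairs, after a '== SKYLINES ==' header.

== SKYLINES ==
[[40,18],[42,0]]
[[5,18],[6,0],[40,18],[42,0]]
[[5,18],[6,0],[40,18],[42,8],[46,0]]
[[5,18],[6,0],[40,18],[42,8],[49,0]]
[[5,18],[6,0],[40,18],[42,8],[45,16],[49,0]]
[[5,18],[6,0],[33,10],[35,0],[40,18],[42,8],[45,16],[49,0]]
[[5,18],[6,0],[33,10],[35,0],[40,18],[42,8],[45,16],[49,0]]
[[5,18],[6,6],[8,0],[33,10],[35,0],[40,18],[42,8],[45,16],[49,0]]
[[5,18],[6,6],[8,0],[30,6],[33,10],[35,6],[40,18],[42,8],[45,16],[49,0]]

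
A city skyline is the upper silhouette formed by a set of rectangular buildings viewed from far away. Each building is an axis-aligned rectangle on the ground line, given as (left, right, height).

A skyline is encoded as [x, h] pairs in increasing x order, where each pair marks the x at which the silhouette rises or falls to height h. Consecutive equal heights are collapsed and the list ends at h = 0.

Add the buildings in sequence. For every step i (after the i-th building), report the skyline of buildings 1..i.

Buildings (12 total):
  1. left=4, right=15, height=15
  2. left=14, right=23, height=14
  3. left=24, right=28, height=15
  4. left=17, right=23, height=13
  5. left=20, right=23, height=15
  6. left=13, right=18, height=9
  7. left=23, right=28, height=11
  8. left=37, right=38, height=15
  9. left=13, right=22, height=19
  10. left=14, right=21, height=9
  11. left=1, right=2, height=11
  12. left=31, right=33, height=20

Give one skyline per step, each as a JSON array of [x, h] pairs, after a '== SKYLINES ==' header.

== SKYLINES ==
[[4,15],[15,0]]
[[4,15],[15,14],[23,0]]
[[4,15],[15,14],[23,0],[24,15],[28,0]]
[[4,15],[15,14],[23,0],[24,15],[28,0]]
[[4,15],[15,14],[20,15],[23,0],[24,15],[28,0]]
[[4,15],[15,14],[20,15],[23,0],[24,15],[28,0]]
[[4,15],[15,14],[20,15],[23,11],[24,15],[28,0]]
[[4,15],[15,14],[20,15],[23,11],[24,15],[28,0],[37,15],[38,0]]
[[4,15],[13,19],[22,15],[23,11],[24,15],[28,0],[37,15],[38,0]]
[[4,15],[13,19],[22,15],[23,11],[24,15],[28,0],[37,15],[38,0]]
[[1,11],[2,0],[4,15],[13,19],[22,15],[23,11],[24,15],[28,0],[37,15],[38,0]]
[[1,11],[2,0],[4,15],[13,19],[22,15],[23,11],[24,15],[28,0],[31,20],[33,0],[37,15],[38,0]]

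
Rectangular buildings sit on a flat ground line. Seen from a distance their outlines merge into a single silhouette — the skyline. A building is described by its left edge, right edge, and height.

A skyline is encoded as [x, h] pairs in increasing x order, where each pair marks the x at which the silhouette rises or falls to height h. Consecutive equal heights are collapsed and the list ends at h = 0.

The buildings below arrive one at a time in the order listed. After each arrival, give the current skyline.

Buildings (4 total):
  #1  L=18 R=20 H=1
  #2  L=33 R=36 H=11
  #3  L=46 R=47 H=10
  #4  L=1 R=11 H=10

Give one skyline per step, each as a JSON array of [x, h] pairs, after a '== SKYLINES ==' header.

== SKYLINES ==
[[18,1],[20,0]]
[[18,1],[20,0],[33,11],[36,0]]
[[18,1],[20,0],[33,11],[36,0],[46,10],[47,0]]
[[1,10],[11,0],[18,1],[20,0],[33,11],[36,0],[46,10],[47,0]]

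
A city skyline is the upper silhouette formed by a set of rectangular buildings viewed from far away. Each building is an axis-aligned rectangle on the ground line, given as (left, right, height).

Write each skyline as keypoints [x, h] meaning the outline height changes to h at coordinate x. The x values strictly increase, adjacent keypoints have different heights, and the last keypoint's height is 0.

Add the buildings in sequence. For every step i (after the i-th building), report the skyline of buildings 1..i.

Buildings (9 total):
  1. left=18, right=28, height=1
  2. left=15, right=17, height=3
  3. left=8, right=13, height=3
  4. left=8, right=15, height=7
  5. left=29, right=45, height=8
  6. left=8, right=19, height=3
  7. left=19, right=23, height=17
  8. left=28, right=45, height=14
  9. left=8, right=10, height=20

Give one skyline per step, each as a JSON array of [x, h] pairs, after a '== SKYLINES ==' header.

== SKYLINES ==
[[18,1],[28,0]]
[[15,3],[17,0],[18,1],[28,0]]
[[8,3],[13,0],[15,3],[17,0],[18,1],[28,0]]
[[8,7],[15,3],[17,0],[18,1],[28,0]]
[[8,7],[15,3],[17,0],[18,1],[28,0],[29,8],[45,0]]
[[8,7],[15,3],[19,1],[28,0],[29,8],[45,0]]
[[8,7],[15,3],[19,17],[23,1],[28,0],[29,8],[45,0]]
[[8,7],[15,3],[19,17],[23,1],[28,14],[45,0]]
[[8,20],[10,7],[15,3],[19,17],[23,1],[28,14],[45,0]]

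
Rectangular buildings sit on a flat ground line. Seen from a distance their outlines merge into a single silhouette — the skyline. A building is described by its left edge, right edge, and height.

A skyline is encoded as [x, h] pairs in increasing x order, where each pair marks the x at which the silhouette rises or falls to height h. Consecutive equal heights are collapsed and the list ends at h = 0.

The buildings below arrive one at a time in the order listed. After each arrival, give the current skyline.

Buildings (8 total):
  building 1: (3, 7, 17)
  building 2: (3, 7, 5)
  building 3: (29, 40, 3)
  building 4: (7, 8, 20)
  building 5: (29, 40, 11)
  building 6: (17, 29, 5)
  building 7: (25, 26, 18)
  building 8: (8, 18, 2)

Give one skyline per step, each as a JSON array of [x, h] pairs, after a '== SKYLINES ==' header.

== SKYLINES ==
[[3,17],[7,0]]
[[3,17],[7,0]]
[[3,17],[7,0],[29,3],[40,0]]
[[3,17],[7,20],[8,0],[29,3],[40,0]]
[[3,17],[7,20],[8,0],[29,11],[40,0]]
[[3,17],[7,20],[8,0],[17,5],[29,11],[40,0]]
[[3,17],[7,20],[8,0],[17,5],[25,18],[26,5],[29,11],[40,0]]
[[3,17],[7,20],[8,2],[17,5],[25,18],[26,5],[29,11],[40,0]]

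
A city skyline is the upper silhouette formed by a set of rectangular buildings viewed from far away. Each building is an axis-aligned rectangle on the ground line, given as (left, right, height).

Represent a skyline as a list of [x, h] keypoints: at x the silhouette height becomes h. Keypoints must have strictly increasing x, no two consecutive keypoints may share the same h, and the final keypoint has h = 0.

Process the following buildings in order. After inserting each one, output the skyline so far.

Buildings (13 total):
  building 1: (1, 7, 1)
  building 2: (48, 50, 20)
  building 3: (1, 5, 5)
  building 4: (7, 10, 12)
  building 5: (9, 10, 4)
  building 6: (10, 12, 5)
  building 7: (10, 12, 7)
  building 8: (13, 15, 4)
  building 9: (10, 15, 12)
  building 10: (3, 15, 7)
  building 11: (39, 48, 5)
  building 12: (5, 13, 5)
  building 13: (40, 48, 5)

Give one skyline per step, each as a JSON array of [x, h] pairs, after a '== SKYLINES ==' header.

== SKYLINES ==
[[1,1],[7,0]]
[[1,1],[7,0],[48,20],[50,0]]
[[1,5],[5,1],[7,0],[48,20],[50,0]]
[[1,5],[5,1],[7,12],[10,0],[48,20],[50,0]]
[[1,5],[5,1],[7,12],[10,0],[48,20],[50,0]]
[[1,5],[5,1],[7,12],[10,5],[12,0],[48,20],[50,0]]
[[1,5],[5,1],[7,12],[10,7],[12,0],[48,20],[50,0]]
[[1,5],[5,1],[7,12],[10,7],[12,0],[13,4],[15,0],[48,20],[50,0]]
[[1,5],[5,1],[7,12],[15,0],[48,20],[50,0]]
[[1,5],[3,7],[7,12],[15,0],[48,20],[50,0]]
[[1,5],[3,7],[7,12],[15,0],[39,5],[48,20],[50,0]]
[[1,5],[3,7],[7,12],[15,0],[39,5],[48,20],[50,0]]
[[1,5],[3,7],[7,12],[15,0],[39,5],[48,20],[50,0]]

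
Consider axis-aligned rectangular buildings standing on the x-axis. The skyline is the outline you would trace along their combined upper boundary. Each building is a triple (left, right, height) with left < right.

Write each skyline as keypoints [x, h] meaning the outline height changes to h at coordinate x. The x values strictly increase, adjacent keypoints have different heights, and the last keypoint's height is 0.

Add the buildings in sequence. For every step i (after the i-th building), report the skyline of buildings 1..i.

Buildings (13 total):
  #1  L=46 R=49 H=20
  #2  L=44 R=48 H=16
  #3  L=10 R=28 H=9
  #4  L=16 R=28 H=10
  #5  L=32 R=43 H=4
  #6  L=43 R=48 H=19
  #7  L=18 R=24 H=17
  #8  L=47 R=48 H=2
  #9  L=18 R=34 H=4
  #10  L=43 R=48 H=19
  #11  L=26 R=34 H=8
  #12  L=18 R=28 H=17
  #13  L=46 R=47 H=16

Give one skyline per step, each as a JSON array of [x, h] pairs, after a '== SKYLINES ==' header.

== SKYLINES ==
[[46,20],[49,0]]
[[44,16],[46,20],[49,0]]
[[10,9],[28,0],[44,16],[46,20],[49,0]]
[[10,9],[16,10],[28,0],[44,16],[46,20],[49,0]]
[[10,9],[16,10],[28,0],[32,4],[43,0],[44,16],[46,20],[49,0]]
[[10,9],[16,10],[28,0],[32,4],[43,19],[46,20],[49,0]]
[[10,9],[16,10],[18,17],[24,10],[28,0],[32,4],[43,19],[46,20],[49,0]]
[[10,9],[16,10],[18,17],[24,10],[28,0],[32,4],[43,19],[46,20],[49,0]]
[[10,9],[16,10],[18,17],[24,10],[28,4],[43,19],[46,20],[49,0]]
[[10,9],[16,10],[18,17],[24,10],[28,4],[43,19],[46,20],[49,0]]
[[10,9],[16,10],[18,17],[24,10],[28,8],[34,4],[43,19],[46,20],[49,0]]
[[10,9],[16,10],[18,17],[28,8],[34,4],[43,19],[46,20],[49,0]]
[[10,9],[16,10],[18,17],[28,8],[34,4],[43,19],[46,20],[49,0]]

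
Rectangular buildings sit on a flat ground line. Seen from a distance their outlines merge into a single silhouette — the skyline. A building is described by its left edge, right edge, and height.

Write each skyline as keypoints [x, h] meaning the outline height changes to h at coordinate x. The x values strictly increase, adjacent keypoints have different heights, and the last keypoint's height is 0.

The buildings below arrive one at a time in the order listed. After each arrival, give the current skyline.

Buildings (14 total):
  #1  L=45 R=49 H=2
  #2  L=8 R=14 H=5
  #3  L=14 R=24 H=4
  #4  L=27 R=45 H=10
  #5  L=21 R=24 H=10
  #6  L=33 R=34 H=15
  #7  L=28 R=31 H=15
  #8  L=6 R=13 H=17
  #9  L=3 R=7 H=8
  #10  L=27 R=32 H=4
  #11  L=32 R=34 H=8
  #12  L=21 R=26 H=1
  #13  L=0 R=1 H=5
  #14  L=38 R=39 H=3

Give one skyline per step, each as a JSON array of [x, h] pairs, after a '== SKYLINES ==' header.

== SKYLINES ==
[[45,2],[49,0]]
[[8,5],[14,0],[45,2],[49,0]]
[[8,5],[14,4],[24,0],[45,2],[49,0]]
[[8,5],[14,4],[24,0],[27,10],[45,2],[49,0]]
[[8,5],[14,4],[21,10],[24,0],[27,10],[45,2],[49,0]]
[[8,5],[14,4],[21,10],[24,0],[27,10],[33,15],[34,10],[45,2],[49,0]]
[[8,5],[14,4],[21,10],[24,0],[27,10],[28,15],[31,10],[33,15],[34,10],[45,2],[49,0]]
[[6,17],[13,5],[14,4],[21,10],[24,0],[27,10],[28,15],[31,10],[33,15],[34,10],[45,2],[49,0]]
[[3,8],[6,17],[13,5],[14,4],[21,10],[24,0],[27,10],[28,15],[31,10],[33,15],[34,10],[45,2],[49,0]]
[[3,8],[6,17],[13,5],[14,4],[21,10],[24,0],[27,10],[28,15],[31,10],[33,15],[34,10],[45,2],[49,0]]
[[3,8],[6,17],[13,5],[14,4],[21,10],[24,0],[27,10],[28,15],[31,10],[33,15],[34,10],[45,2],[49,0]]
[[3,8],[6,17],[13,5],[14,4],[21,10],[24,1],[26,0],[27,10],[28,15],[31,10],[33,15],[34,10],[45,2],[49,0]]
[[0,5],[1,0],[3,8],[6,17],[13,5],[14,4],[21,10],[24,1],[26,0],[27,10],[28,15],[31,10],[33,15],[34,10],[45,2],[49,0]]
[[0,5],[1,0],[3,8],[6,17],[13,5],[14,4],[21,10],[24,1],[26,0],[27,10],[28,15],[31,10],[33,15],[34,10],[45,2],[49,0]]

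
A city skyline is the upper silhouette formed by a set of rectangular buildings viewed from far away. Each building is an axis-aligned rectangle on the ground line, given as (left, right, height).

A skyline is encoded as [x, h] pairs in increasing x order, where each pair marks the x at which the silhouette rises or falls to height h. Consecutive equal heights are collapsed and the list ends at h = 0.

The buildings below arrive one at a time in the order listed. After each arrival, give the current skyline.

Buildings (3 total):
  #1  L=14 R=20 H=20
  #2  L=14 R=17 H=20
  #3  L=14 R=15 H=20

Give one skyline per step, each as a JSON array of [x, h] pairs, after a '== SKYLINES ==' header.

== SKYLINES ==
[[14,20],[20,0]]
[[14,20],[20,0]]
[[14,20],[20,0]]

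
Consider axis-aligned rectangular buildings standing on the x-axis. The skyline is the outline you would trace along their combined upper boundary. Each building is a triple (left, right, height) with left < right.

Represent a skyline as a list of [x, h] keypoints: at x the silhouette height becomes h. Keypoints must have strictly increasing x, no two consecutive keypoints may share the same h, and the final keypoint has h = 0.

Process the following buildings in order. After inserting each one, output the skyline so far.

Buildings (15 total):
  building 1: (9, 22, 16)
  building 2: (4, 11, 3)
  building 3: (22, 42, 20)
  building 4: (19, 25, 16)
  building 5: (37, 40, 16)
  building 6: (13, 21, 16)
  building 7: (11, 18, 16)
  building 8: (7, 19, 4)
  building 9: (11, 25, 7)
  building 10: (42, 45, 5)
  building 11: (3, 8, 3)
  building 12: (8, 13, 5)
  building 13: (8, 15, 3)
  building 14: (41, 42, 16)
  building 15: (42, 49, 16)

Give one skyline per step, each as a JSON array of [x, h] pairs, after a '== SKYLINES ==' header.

== SKYLINES ==
[[9,16],[22,0]]
[[4,3],[9,16],[22,0]]
[[4,3],[9,16],[22,20],[42,0]]
[[4,3],[9,16],[22,20],[42,0]]
[[4,3],[9,16],[22,20],[42,0]]
[[4,3],[9,16],[22,20],[42,0]]
[[4,3],[9,16],[22,20],[42,0]]
[[4,3],[7,4],[9,16],[22,20],[42,0]]
[[4,3],[7,4],[9,16],[22,20],[42,0]]
[[4,3],[7,4],[9,16],[22,20],[42,5],[45,0]]
[[3,3],[7,4],[9,16],[22,20],[42,5],[45,0]]
[[3,3],[7,4],[8,5],[9,16],[22,20],[42,5],[45,0]]
[[3,3],[7,4],[8,5],[9,16],[22,20],[42,5],[45,0]]
[[3,3],[7,4],[8,5],[9,16],[22,20],[42,5],[45,0]]
[[3,3],[7,4],[8,5],[9,16],[22,20],[42,16],[49,0]]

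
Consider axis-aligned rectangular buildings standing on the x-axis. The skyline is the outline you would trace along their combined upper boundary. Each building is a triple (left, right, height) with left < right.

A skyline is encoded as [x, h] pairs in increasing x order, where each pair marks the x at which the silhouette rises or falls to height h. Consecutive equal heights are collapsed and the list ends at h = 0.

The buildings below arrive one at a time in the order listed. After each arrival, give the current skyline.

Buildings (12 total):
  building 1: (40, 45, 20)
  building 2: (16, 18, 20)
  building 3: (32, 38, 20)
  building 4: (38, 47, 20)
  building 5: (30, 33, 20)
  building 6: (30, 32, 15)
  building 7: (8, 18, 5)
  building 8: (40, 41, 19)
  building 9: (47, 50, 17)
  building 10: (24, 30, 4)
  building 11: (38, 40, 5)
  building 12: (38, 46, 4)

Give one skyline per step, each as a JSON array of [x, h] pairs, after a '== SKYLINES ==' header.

== SKYLINES ==
[[40,20],[45,0]]
[[16,20],[18,0],[40,20],[45,0]]
[[16,20],[18,0],[32,20],[38,0],[40,20],[45,0]]
[[16,20],[18,0],[32,20],[47,0]]
[[16,20],[18,0],[30,20],[47,0]]
[[16,20],[18,0],[30,20],[47,0]]
[[8,5],[16,20],[18,0],[30,20],[47,0]]
[[8,5],[16,20],[18,0],[30,20],[47,0]]
[[8,5],[16,20],[18,0],[30,20],[47,17],[50,0]]
[[8,5],[16,20],[18,0],[24,4],[30,20],[47,17],[50,0]]
[[8,5],[16,20],[18,0],[24,4],[30,20],[47,17],[50,0]]
[[8,5],[16,20],[18,0],[24,4],[30,20],[47,17],[50,0]]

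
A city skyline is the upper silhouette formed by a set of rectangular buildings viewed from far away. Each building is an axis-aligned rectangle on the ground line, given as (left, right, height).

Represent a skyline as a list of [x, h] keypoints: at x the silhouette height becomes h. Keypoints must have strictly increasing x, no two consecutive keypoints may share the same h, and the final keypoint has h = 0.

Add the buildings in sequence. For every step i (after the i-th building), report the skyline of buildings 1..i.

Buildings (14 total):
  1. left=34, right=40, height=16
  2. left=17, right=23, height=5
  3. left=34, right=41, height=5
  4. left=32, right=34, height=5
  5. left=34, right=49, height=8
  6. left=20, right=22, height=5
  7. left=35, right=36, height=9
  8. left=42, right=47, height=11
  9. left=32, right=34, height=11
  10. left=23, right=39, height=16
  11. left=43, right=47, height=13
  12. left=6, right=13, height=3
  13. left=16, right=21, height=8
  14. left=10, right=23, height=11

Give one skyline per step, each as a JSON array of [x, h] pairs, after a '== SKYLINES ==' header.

== SKYLINES ==
[[34,16],[40,0]]
[[17,5],[23,0],[34,16],[40,0]]
[[17,5],[23,0],[34,16],[40,5],[41,0]]
[[17,5],[23,0],[32,5],[34,16],[40,5],[41,0]]
[[17,5],[23,0],[32,5],[34,16],[40,8],[49,0]]
[[17,5],[23,0],[32,5],[34,16],[40,8],[49,0]]
[[17,5],[23,0],[32,5],[34,16],[40,8],[49,0]]
[[17,5],[23,0],[32,5],[34,16],[40,8],[42,11],[47,8],[49,0]]
[[17,5],[23,0],[32,11],[34,16],[40,8],[42,11],[47,8],[49,0]]
[[17,5],[23,16],[40,8],[42,11],[47,8],[49,0]]
[[17,5],[23,16],[40,8],[42,11],[43,13],[47,8],[49,0]]
[[6,3],[13,0],[17,5],[23,16],[40,8],[42,11],[43,13],[47,8],[49,0]]
[[6,3],[13,0],[16,8],[21,5],[23,16],[40,8],[42,11],[43,13],[47,8],[49,0]]
[[6,3],[10,11],[23,16],[40,8],[42,11],[43,13],[47,8],[49,0]]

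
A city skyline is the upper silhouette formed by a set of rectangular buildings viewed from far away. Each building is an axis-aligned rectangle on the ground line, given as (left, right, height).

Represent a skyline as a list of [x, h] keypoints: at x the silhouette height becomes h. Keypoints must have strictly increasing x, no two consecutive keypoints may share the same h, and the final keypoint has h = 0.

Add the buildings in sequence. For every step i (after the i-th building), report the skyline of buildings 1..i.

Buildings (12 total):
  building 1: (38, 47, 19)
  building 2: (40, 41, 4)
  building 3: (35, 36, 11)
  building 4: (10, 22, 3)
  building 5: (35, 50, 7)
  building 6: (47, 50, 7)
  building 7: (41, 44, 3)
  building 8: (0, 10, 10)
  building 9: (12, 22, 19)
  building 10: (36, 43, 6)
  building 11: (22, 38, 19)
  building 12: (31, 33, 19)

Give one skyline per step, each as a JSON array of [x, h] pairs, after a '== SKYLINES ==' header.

== SKYLINES ==
[[38,19],[47,0]]
[[38,19],[47,0]]
[[35,11],[36,0],[38,19],[47,0]]
[[10,3],[22,0],[35,11],[36,0],[38,19],[47,0]]
[[10,3],[22,0],[35,11],[36,7],[38,19],[47,7],[50,0]]
[[10,3],[22,0],[35,11],[36,7],[38,19],[47,7],[50,0]]
[[10,3],[22,0],[35,11],[36,7],[38,19],[47,7],[50,0]]
[[0,10],[10,3],[22,0],[35,11],[36,7],[38,19],[47,7],[50,0]]
[[0,10],[10,3],[12,19],[22,0],[35,11],[36,7],[38,19],[47,7],[50,0]]
[[0,10],[10,3],[12,19],[22,0],[35,11],[36,7],[38,19],[47,7],[50,0]]
[[0,10],[10,3],[12,19],[47,7],[50,0]]
[[0,10],[10,3],[12,19],[47,7],[50,0]]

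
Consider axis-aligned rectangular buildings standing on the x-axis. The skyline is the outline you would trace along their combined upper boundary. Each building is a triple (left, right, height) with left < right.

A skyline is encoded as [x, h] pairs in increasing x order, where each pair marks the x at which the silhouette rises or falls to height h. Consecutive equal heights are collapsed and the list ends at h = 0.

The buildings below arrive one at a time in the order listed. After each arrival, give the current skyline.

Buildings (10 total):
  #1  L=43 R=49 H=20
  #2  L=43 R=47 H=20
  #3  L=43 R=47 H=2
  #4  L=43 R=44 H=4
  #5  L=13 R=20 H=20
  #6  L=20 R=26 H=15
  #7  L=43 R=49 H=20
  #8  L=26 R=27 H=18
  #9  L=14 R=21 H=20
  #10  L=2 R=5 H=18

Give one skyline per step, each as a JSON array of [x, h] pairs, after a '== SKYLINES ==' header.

== SKYLINES ==
[[43,20],[49,0]]
[[43,20],[49,0]]
[[43,20],[49,0]]
[[43,20],[49,0]]
[[13,20],[20,0],[43,20],[49,0]]
[[13,20],[20,15],[26,0],[43,20],[49,0]]
[[13,20],[20,15],[26,0],[43,20],[49,0]]
[[13,20],[20,15],[26,18],[27,0],[43,20],[49,0]]
[[13,20],[21,15],[26,18],[27,0],[43,20],[49,0]]
[[2,18],[5,0],[13,20],[21,15],[26,18],[27,0],[43,20],[49,0]]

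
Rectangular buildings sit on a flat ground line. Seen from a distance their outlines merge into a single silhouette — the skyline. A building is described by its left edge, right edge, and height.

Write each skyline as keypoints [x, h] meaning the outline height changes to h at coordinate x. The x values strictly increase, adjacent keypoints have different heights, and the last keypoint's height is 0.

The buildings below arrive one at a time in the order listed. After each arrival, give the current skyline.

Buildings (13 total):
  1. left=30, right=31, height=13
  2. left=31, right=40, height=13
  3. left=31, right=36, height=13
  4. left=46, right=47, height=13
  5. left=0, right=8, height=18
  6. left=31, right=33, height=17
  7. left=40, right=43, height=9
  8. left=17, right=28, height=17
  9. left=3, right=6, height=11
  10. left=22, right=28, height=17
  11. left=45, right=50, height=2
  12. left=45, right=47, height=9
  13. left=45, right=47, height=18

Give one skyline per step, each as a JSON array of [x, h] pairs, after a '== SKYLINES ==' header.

== SKYLINES ==
[[30,13],[31,0]]
[[30,13],[40,0]]
[[30,13],[40,0]]
[[30,13],[40,0],[46,13],[47,0]]
[[0,18],[8,0],[30,13],[40,0],[46,13],[47,0]]
[[0,18],[8,0],[30,13],[31,17],[33,13],[40,0],[46,13],[47,0]]
[[0,18],[8,0],[30,13],[31,17],[33,13],[40,9],[43,0],[46,13],[47,0]]
[[0,18],[8,0],[17,17],[28,0],[30,13],[31,17],[33,13],[40,9],[43,0],[46,13],[47,0]]
[[0,18],[8,0],[17,17],[28,0],[30,13],[31,17],[33,13],[40,9],[43,0],[46,13],[47,0]]
[[0,18],[8,0],[17,17],[28,0],[30,13],[31,17],[33,13],[40,9],[43,0],[46,13],[47,0]]
[[0,18],[8,0],[17,17],[28,0],[30,13],[31,17],[33,13],[40,9],[43,0],[45,2],[46,13],[47,2],[50,0]]
[[0,18],[8,0],[17,17],[28,0],[30,13],[31,17],[33,13],[40,9],[43,0],[45,9],[46,13],[47,2],[50,0]]
[[0,18],[8,0],[17,17],[28,0],[30,13],[31,17],[33,13],[40,9],[43,0],[45,18],[47,2],[50,0]]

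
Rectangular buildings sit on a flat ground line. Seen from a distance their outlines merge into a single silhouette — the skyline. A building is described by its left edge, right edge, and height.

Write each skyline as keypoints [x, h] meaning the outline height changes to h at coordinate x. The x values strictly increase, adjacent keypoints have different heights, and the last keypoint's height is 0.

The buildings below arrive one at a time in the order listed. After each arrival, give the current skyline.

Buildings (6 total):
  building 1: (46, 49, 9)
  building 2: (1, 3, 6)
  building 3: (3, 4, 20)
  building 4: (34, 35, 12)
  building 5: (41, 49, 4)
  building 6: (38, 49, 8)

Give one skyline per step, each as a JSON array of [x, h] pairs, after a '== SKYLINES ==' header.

== SKYLINES ==
[[46,9],[49,0]]
[[1,6],[3,0],[46,9],[49,0]]
[[1,6],[3,20],[4,0],[46,9],[49,0]]
[[1,6],[3,20],[4,0],[34,12],[35,0],[46,9],[49,0]]
[[1,6],[3,20],[4,0],[34,12],[35,0],[41,4],[46,9],[49,0]]
[[1,6],[3,20],[4,0],[34,12],[35,0],[38,8],[46,9],[49,0]]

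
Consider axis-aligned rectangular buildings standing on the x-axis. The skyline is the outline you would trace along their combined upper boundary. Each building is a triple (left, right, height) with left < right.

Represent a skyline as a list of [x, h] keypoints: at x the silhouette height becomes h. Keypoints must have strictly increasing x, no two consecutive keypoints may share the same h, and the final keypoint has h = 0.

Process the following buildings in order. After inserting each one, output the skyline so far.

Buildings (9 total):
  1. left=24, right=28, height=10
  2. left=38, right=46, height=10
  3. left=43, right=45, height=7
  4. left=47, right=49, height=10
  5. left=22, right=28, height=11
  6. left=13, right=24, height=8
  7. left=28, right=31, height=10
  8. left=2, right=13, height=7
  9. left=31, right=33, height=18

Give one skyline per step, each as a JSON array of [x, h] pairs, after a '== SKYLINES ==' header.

== SKYLINES ==
[[24,10],[28,0]]
[[24,10],[28,0],[38,10],[46,0]]
[[24,10],[28,0],[38,10],[46,0]]
[[24,10],[28,0],[38,10],[46,0],[47,10],[49,0]]
[[22,11],[28,0],[38,10],[46,0],[47,10],[49,0]]
[[13,8],[22,11],[28,0],[38,10],[46,0],[47,10],[49,0]]
[[13,8],[22,11],[28,10],[31,0],[38,10],[46,0],[47,10],[49,0]]
[[2,7],[13,8],[22,11],[28,10],[31,0],[38,10],[46,0],[47,10],[49,0]]
[[2,7],[13,8],[22,11],[28,10],[31,18],[33,0],[38,10],[46,0],[47,10],[49,0]]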